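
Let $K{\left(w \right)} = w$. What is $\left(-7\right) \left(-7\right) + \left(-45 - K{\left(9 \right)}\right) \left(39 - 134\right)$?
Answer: $5179$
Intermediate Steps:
$\left(-7\right) \left(-7\right) + \left(-45 - K{\left(9 \right)}\right) \left(39 - 134\right) = \left(-7\right) \left(-7\right) + \left(-45 - 9\right) \left(39 - 134\right) = 49 + \left(-45 - 9\right) \left(-95\right) = 49 - -5130 = 49 + 5130 = 5179$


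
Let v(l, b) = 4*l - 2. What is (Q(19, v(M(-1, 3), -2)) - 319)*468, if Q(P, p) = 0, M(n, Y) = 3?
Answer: -149292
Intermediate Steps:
v(l, b) = -2 + 4*l
(Q(19, v(M(-1, 3), -2)) - 319)*468 = (0 - 319)*468 = -319*468 = -149292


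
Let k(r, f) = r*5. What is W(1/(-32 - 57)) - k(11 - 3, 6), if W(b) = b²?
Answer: -316839/7921 ≈ -40.000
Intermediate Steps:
k(r, f) = 5*r
W(1/(-32 - 57)) - k(11 - 3, 6) = (1/(-32 - 57))² - 5*(11 - 3) = (1/(-89))² - 5*8 = (-1/89)² - 1*40 = 1/7921 - 40 = -316839/7921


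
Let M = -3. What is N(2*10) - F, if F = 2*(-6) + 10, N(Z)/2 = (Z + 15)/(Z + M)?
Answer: 104/17 ≈ 6.1176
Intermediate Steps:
N(Z) = 2*(15 + Z)/(-3 + Z) (N(Z) = 2*((Z + 15)/(Z - 3)) = 2*((15 + Z)/(-3 + Z)) = 2*(15 + Z)/(-3 + Z))
F = -2 (F = -12 + 10 = -2)
N(2*10) - F = 2*(15 + 2*10)/(-3 + 2*10) - 1*(-2) = 2*(15 + 20)/(-3 + 20) + 2 = 2*35/17 + 2 = 2*(1/17)*35 + 2 = 70/17 + 2 = 104/17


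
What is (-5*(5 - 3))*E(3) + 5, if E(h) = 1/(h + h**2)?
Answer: 25/6 ≈ 4.1667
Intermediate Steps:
(-5*(5 - 3))*E(3) + 5 = (-5*(5 - 3))*(1/(3*(1 + 3))) + 5 = (-5*2)*((1/3)/4) + 5 = -10/(3*4) + 5 = -10*1/12 + 5 = -5/6 + 5 = 25/6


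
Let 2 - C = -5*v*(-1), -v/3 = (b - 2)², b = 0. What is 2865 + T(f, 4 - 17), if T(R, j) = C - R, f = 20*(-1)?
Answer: 2947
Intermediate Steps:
v = -12 (v = -3*(0 - 2)² = -3*(-2)² = -3*4 = -12)
f = -20
C = 62 (C = 2 - (-5*(-12))*(-1) = 2 - 60*(-1) = 2 - 1*(-60) = 2 + 60 = 62)
T(R, j) = 62 - R
2865 + T(f, 4 - 17) = 2865 + (62 - 1*(-20)) = 2865 + (62 + 20) = 2865 + 82 = 2947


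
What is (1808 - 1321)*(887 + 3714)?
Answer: 2240687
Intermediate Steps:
(1808 - 1321)*(887 + 3714) = 487*4601 = 2240687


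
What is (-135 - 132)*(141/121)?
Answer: -37647/121 ≈ -311.13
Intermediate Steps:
(-135 - 132)*(141/121) = -37647/121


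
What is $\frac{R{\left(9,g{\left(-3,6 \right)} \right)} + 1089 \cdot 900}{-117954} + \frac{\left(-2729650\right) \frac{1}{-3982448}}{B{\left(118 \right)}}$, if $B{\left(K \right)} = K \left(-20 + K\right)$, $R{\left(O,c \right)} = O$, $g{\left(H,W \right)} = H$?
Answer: $- \frac{179113753593449}{21556106920544} \approx -8.3092$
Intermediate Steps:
$\frac{R{\left(9,g{\left(-3,6 \right)} \right)} + 1089 \cdot 900}{-117954} + \frac{\left(-2729650\right) \frac{1}{-3982448}}{B{\left(118 \right)}} = \frac{9 + 1089 \cdot 900}{-117954} + \frac{\left(-2729650\right) \frac{1}{-3982448}}{118 \left(-20 + 118\right)} = \left(9 + 980100\right) \left(- \frac{1}{117954}\right) + \frac{\left(-2729650\right) \left(- \frac{1}{3982448}\right)}{118 \cdot 98} = 980109 \left(- \frac{1}{117954}\right) + \frac{1364825}{1991224 \cdot 11564} = - \frac{108901}{13106} + \frac{1364825}{1991224} \cdot \frac{1}{11564} = - \frac{108901}{13106} + \frac{194975}{3289502048} = - \frac{179113753593449}{21556106920544}$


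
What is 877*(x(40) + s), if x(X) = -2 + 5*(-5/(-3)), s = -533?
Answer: -1385660/3 ≈ -4.6189e+5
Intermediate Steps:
x(X) = 19/3 (x(X) = -2 + 5*(-5*(-⅓)) = -2 + 5*(5/3) = -2 + 25/3 = 19/3)
877*(x(40) + s) = 877*(19/3 - 533) = 877*(-1580/3) = -1385660/3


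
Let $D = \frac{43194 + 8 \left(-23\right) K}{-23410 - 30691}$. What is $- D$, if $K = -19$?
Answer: $\frac{46690}{54101} \approx 0.86302$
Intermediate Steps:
$D = - \frac{46690}{54101}$ ($D = \frac{43194 + 8 \left(-23\right) \left(-19\right)}{-23410 - 30691} = \frac{43194 - -3496}{-54101} = \left(43194 + 3496\right) \left(- \frac{1}{54101}\right) = 46690 \left(- \frac{1}{54101}\right) = - \frac{46690}{54101} \approx -0.86302$)
$- D = \left(-1\right) \left(- \frac{46690}{54101}\right) = \frac{46690}{54101}$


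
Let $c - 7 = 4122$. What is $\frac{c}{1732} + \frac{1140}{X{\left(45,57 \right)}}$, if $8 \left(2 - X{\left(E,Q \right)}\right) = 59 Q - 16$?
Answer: $- \frac{2042141}{5769292} \approx -0.35397$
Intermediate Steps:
$c = 4129$ ($c = 7 + 4122 = 4129$)
$X{\left(E,Q \right)} = 4 - \frac{59 Q}{8}$ ($X{\left(E,Q \right)} = 2 - \frac{59 Q - 16}{8} = 2 - \frac{-16 + 59 Q}{8} = 2 - \left(-2 + \frac{59 Q}{8}\right) = 4 - \frac{59 Q}{8}$)
$\frac{c}{1732} + \frac{1140}{X{\left(45,57 \right)}} = \frac{4129}{1732} + \frac{1140}{4 - \frac{3363}{8}} = 4129 \cdot \frac{1}{1732} + \frac{1140}{4 - \frac{3363}{8}} = \frac{4129}{1732} + \frac{1140}{- \frac{3331}{8}} = \frac{4129}{1732} + 1140 \left(- \frac{8}{3331}\right) = \frac{4129}{1732} - \frac{9120}{3331} = - \frac{2042141}{5769292}$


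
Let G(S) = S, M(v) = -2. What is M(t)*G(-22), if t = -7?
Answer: 44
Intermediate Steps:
M(t)*G(-22) = -2*(-22) = 44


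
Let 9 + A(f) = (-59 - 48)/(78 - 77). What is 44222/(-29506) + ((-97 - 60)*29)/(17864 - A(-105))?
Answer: -16025041/9146860 ≈ -1.7520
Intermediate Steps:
A(f) = -116 (A(f) = -9 + (-59 - 48)/(78 - 77) = -9 - 107/1 = -9 - 107*1 = -9 - 107 = -116)
44222/(-29506) + ((-97 - 60)*29)/(17864 - A(-105)) = 44222/(-29506) + ((-97 - 60)*29)/(17864 - 1*(-116)) = 44222*(-1/29506) + (-157*29)/(17864 + 116) = -22111/14753 - 4553/17980 = -22111/14753 - 4553*1/17980 = -22111/14753 - 157/620 = -16025041/9146860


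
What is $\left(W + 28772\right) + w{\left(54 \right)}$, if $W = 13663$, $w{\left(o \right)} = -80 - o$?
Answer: $42301$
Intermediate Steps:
$\left(W + 28772\right) + w{\left(54 \right)} = \left(13663 + 28772\right) - 134 = 42435 - 134 = 42301$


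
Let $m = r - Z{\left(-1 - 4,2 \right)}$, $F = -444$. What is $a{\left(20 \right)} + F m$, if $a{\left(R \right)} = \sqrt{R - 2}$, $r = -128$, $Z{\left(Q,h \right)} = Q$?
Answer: $54612 + 3 \sqrt{2} \approx 54616.0$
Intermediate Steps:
$a{\left(R \right)} = \sqrt{-2 + R}$
$m = -123$ ($m = -128 - \left(-1 - 4\right) = -128 - -5 = -128 + 5 = -123$)
$a{\left(20 \right)} + F m = \sqrt{-2 + 20} - -54612 = \sqrt{18} + 54612 = 3 \sqrt{2} + 54612 = 54612 + 3 \sqrt{2}$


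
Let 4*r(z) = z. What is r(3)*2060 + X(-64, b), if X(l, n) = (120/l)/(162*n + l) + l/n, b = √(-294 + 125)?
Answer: 1714692015/1109833 + 1136674327*I/230845264 ≈ 1545.0 + 4.924*I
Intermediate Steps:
r(z) = z/4
b = 13*I (b = √(-169) = 13*I ≈ 13.0*I)
X(l, n) = l/n + 120/(l*(l + 162*n)) (X(l, n) = (120/l)/(l + 162*n) + l/n = 120/(l*(l + 162*n)) + l/n = l/n + 120/(l*(l + 162*n)))
r(3)*2060 + X(-64, b) = ((¼)*3)*2060 + ((-64)³ + 120*(13*I) + 162*(13*I)*(-64)²)/((-64)*((13*I))*(-64 + 162*(13*I))) = (¾)*2060 - (-I/13)*(-262144 + 1560*I + 162*(13*I)*4096)/(64*(-64 + 2106*I)) = 1545 - (-I/13)*(-64 - 2106*I)/4439332*(-262144 + 1560*I + 8626176*I)/64 = 1545 - (-I/13)*(-64 - 2106*I)/4439332*(-262144 + 8627736*I)/64 = 1545 + I*(-262144 + 8627736*I)*(-64 - 2106*I)/3693524224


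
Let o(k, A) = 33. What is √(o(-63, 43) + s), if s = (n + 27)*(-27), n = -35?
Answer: √249 ≈ 15.780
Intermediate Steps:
s = 216 (s = (-35 + 27)*(-27) = -8*(-27) = 216)
√(o(-63, 43) + s) = √(33 + 216) = √249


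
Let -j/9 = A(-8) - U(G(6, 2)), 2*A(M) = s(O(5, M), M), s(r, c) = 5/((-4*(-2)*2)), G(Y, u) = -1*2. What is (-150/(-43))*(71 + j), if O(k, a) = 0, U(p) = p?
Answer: 123825/688 ≈ 179.98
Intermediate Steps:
G(Y, u) = -2
s(r, c) = 5/16 (s(r, c) = 5/((8*2)) = 5/16)
A(M) = 5/32 (A(M) = (½)*(5/16) = 5/32)
j = -621/32 (j = -9*(5/32 - 1*(-2)) = -9*(5/32 + 2) = -9*69/32 = -621/32 ≈ -19.406)
(-150/(-43))*(71 + j) = (-150/(-43))*(71 - 621/32) = -150*(-1/43)*(1651/32) = (150/43)*(1651/32) = 123825/688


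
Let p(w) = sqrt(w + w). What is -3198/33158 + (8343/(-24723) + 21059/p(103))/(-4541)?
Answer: -19930760340/206808551533 - 21059*sqrt(206)/935446 ≈ -0.41948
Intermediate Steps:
p(w) = sqrt(2)*sqrt(w) (p(w) = sqrt(2*w) = sqrt(2)*sqrt(w))
-3198/33158 + (8343/(-24723) + 21059/p(103))/(-4541) = -3198/33158 + (8343/(-24723) + 21059/((sqrt(2)*sqrt(103))))/(-4541) = -3198*1/33158 + (8343*(-1/24723) + 21059/(sqrt(206)))*(-1/4541) = -1599/16579 + (-927/2747 + 21059*(sqrt(206)/206))*(-1/4541) = -1599/16579 + (-927/2747 + 21059*sqrt(206)/206)*(-1/4541) = -1599/16579 + (927/12474127 - 21059*sqrt(206)/935446) = -19930760340/206808551533 - 21059*sqrt(206)/935446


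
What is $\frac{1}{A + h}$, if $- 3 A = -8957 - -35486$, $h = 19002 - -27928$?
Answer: $\frac{1}{38087} \approx 2.6256 \cdot 10^{-5}$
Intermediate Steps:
$h = 46930$ ($h = 19002 + 27928 = 46930$)
$A = -8843$ ($A = - \frac{-8957 - -35486}{3} = - \frac{-8957 + 35486}{3} = \left(- \frac{1}{3}\right) 26529 = -8843$)
$\frac{1}{A + h} = \frac{1}{-8843 + 46930} = \frac{1}{38087}$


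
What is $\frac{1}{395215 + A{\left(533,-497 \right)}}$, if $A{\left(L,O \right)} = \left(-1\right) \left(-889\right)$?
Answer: $\frac{1}{396104} \approx 2.5246 \cdot 10^{-6}$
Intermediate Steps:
$A{\left(L,O \right)} = 889$
$\frac{1}{395215 + A{\left(533,-497 \right)}} = \frac{1}{395215 + 889} = \frac{1}{396104}$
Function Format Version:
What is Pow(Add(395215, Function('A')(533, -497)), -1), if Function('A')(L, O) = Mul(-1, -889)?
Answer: Rational(1, 396104) ≈ 2.5246e-6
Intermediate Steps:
Function('A')(L, O) = 889
Pow(Add(395215, Function('A')(533, -497)), -1) = Pow(Add(395215, 889), -1) = Pow(396104, -1) = Rational(1, 396104)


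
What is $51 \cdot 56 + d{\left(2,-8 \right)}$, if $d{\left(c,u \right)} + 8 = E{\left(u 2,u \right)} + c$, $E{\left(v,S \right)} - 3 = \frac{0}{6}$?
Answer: $2853$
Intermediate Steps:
$E{\left(v,S \right)} = 3$ ($E{\left(v,S \right)} = 3 + \frac{0}{6} = 3 + 0 \cdot \frac{1}{6} = 3 + 0 = 3$)
$d{\left(c,u \right)} = -5 + c$ ($d{\left(c,u \right)} = -8 + \left(3 + c\right) = -5 + c$)
$51 \cdot 56 + d{\left(2,-8 \right)} = 51 \cdot 56 + \left(-5 + 2\right) = 2856 - 3 = 2853$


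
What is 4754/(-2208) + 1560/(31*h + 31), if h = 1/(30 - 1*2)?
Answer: 46085797/992496 ≈ 46.434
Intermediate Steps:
h = 1/28 (h = 1/(30 - 2) = 1/28 ≈ 0.035714)
4754/(-2208) + 1560/(31*h + 31) = 4754/(-2208) + 1560/(31*(1/28) + 31) = 4754*(-1/2208) + 1560/(31/28 + 31) = -2377/1104 + 1560/(899/28) = -2377/1104 + 1560*(28/899) = -2377/1104 + 43680/899 = 46085797/992496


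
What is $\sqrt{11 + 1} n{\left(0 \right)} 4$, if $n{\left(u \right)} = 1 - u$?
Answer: $8 \sqrt{3} \approx 13.856$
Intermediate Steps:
$\sqrt{11 + 1} n{\left(0 \right)} 4 = \sqrt{11 + 1} \left(1 - 0\right) 4 = \sqrt{12} \left(1 + 0\right) 4 = 2 \sqrt{3} \cdot 1 \cdot 4 = 2 \sqrt{3} \cdot 4 = 8 \sqrt{3}$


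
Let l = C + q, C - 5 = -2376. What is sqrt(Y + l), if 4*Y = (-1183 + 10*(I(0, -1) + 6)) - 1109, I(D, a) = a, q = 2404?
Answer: I*sqrt(2110)/2 ≈ 22.967*I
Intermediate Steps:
C = -2371 (C = 5 - 2376 = -2371)
l = 33 (l = -2371 + 2404 = 33)
Y = -1121/2 (Y = ((-1183 + 10*(-1 + 6)) - 1109)/4 = ((-1183 + 10*5) - 1109)/4 = ((-1183 + 50) - 1109)/4 = (-1133 - 1109)/4 = (1/4)*(-2242) = -1121/2 ≈ -560.50)
sqrt(Y + l) = sqrt(-1121/2 + 33) = sqrt(-1055/2) = I*sqrt(2110)/2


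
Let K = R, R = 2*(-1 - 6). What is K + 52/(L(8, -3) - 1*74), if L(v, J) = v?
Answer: -488/33 ≈ -14.788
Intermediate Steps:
R = -14 (R = 2*(-7) = -14)
K = -14
K + 52/(L(8, -3) - 1*74) = -14 + 52/(8 - 1*74) = -14 + 52/(8 - 74) = -14 + 52/(-66) = -14 + 52*(-1/66) = -14 - 26/33 = -488/33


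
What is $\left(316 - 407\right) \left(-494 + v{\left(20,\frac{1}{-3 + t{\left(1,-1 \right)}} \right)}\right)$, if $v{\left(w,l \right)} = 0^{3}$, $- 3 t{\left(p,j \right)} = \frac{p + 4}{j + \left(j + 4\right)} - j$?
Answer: $44954$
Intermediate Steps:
$t{\left(p,j \right)} = \frac{j}{3} - \frac{4 + p}{3 \left(4 + 2 j\right)}$ ($t{\left(p,j \right)} = - \frac{\frac{p + 4}{j + \left(j + 4\right)} - j}{3} = - \frac{\frac{4 + p}{j + \left(4 + j\right)} - j}{3} = - \frac{\frac{4 + p}{4 + 2 j} - j}{3} = - \frac{- j + \frac{4 + p}{4 + 2 j}}{3} = \frac{j}{3} - \frac{4 + p}{3 \left(4 + 2 j\right)}$)
$v{\left(w,l \right)} = 0$
$\left(316 - 407\right) \left(-494 + v{\left(20,\frac{1}{-3 + t{\left(1,-1 \right)}} \right)}\right) = \left(316 - 407\right) \left(-494 + 0\right) = \left(-91\right) \left(-494\right) = 44954$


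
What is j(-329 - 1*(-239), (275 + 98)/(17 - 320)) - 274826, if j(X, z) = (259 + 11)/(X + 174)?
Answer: -3847519/14 ≈ -2.7482e+5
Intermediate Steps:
j(X, z) = 270/(174 + X)
j(-329 - 1*(-239), (275 + 98)/(17 - 320)) - 274826 = 270/(174 + (-329 - 1*(-239))) - 274826 = 270/(174 + (-329 + 239)) - 274826 = 270/(174 - 90) - 274826 = 270/84 - 274826 = 270*(1/84) - 274826 = 45/14 - 274826 = -3847519/14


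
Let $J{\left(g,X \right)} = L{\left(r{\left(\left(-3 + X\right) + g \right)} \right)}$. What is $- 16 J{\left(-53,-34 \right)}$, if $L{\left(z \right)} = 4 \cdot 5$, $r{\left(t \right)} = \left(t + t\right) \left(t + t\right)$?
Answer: $-320$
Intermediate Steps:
$r{\left(t \right)} = 4 t^{2}$ ($r{\left(t \right)} = 2 t 2 t = 4 t^{2}$)
$L{\left(z \right)} = 20$
$J{\left(g,X \right)} = 20$
$- 16 J{\left(-53,-34 \right)} = \left(-16\right) 20 = -320$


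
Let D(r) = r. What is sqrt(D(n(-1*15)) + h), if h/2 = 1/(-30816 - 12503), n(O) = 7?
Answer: sqrt(13135663689)/43319 ≈ 2.6457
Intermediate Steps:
h = -2/43319 (h = 2/(-30816 - 12503) = 2/(-43319) = 2*(-1/43319) = -2/43319 ≈ -4.6169e-5)
sqrt(D(n(-1*15)) + h) = sqrt(7 - 2/43319) = sqrt(303231/43319) = sqrt(13135663689)/43319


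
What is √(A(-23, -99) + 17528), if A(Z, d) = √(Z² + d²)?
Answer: √(17528 + √10330) ≈ 132.78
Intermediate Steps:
√(A(-23, -99) + 17528) = √(√((-23)² + (-99)²) + 17528) = √(√(529 + 9801) + 17528) = √(√10330 + 17528) = √(17528 + √10330)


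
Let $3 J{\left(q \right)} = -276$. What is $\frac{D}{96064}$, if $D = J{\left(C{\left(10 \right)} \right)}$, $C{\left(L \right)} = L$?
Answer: $- \frac{23}{24016} \approx -0.00095769$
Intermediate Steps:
$J{\left(q \right)} = -92$ ($J{\left(q \right)} = \frac{1}{3} \left(-276\right) = -92$)
$D = -92$
$\frac{D}{96064} = - \frac{92}{96064} = \left(-92\right) \frac{1}{96064} = - \frac{23}{24016}$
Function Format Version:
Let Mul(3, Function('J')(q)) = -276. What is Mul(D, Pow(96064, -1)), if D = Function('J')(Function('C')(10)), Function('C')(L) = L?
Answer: Rational(-23, 24016) ≈ -0.00095769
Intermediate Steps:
Function('J')(q) = -92 (Function('J')(q) = Mul(Rational(1, 3), -276) = -92)
D = -92
Mul(D, Pow(96064, -1)) = Mul(-92, Pow(96064, -1)) = Mul(-92, Rational(1, 96064)) = Rational(-23, 24016)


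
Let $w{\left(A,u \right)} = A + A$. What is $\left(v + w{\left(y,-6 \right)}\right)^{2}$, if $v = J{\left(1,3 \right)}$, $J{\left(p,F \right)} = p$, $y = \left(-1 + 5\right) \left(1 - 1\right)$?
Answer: $1$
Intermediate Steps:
$y = 0$ ($y = 4 \cdot 0 = 0$)
$w{\left(A,u \right)} = 2 A$
$v = 1$
$\left(v + w{\left(y,-6 \right)}\right)^{2} = \left(1 + 2 \cdot 0\right)^{2} = \left(1 + 0\right)^{2} = 1^{2} = 1$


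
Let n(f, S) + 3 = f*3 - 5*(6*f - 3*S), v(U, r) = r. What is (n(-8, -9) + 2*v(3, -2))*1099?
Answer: 81326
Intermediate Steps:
n(f, S) = -3 - 27*f + 15*S (n(f, S) = -3 + (f*3 - 5*(6*f - 3*S)) = -3 + (3*f - 5*(-3*S + 6*f)) = -3 + (3*f + (-30*f + 15*S)) = -3 + (-27*f + 15*S) = -3 - 27*f + 15*S)
(n(-8, -9) + 2*v(3, -2))*1099 = ((-3 - 27*(-8) + 15*(-9)) + 2*(-2))*1099 = ((-3 + 216 - 135) - 4)*1099 = (78 - 4)*1099 = 74*1099 = 81326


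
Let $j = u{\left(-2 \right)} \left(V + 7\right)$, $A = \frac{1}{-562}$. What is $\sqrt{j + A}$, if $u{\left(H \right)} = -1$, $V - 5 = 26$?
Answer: $\frac{3 i \sqrt{1333626}}{562} \approx 6.1646 i$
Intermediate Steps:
$V = 31$ ($V = 5 + 26 = 31$)
$A = - \frac{1}{562} \approx -0.0017794$
$j = -38$ ($j = - (31 + 7) = \left(-1\right) 38 = -38$)
$\sqrt{j + A} = \sqrt{-38 - \frac{1}{562}} = \sqrt{- \frac{21357}{562}} = \frac{3 i \sqrt{1333626}}{562}$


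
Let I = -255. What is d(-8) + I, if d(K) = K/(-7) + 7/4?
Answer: -7059/28 ≈ -252.11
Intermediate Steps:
d(K) = 7/4 - K/7 (d(K) = K*(-1/7) + 7*(1/4) = -K/7 + 7/4 = 7/4 - K/7)
d(-8) + I = (7/4 - 1/7*(-8)) - 255 = (7/4 + 8/7) - 255 = 81/28 - 255 = -7059/28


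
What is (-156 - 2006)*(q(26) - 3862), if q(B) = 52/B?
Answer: 8345320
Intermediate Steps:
(-156 - 2006)*(q(26) - 3862) = (-156 - 2006)*(52/26 - 3862) = -2162*(52*(1/26) - 3862) = -2162*(2 - 3862) = -2162*(-3860) = 8345320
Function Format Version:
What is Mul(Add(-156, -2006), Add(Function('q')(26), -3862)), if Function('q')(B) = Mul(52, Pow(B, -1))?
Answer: 8345320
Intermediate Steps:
Mul(Add(-156, -2006), Add(Function('q')(26), -3862)) = Mul(Add(-156, -2006), Add(Mul(52, Pow(26, -1)), -3862)) = Mul(-2162, Add(Mul(52, Rational(1, 26)), -3862)) = Mul(-2162, Add(2, -3862)) = Mul(-2162, -3860) = 8345320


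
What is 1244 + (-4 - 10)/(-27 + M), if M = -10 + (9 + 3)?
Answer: 31114/25 ≈ 1244.6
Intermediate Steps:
M = 2 (M = -10 + 12 = 2)
1244 + (-4 - 10)/(-27 + M) = 1244 + (-4 - 10)/(-27 + 2) = 1244 - 14/(-25) = 1244 - 1/25*(-14) = 1244 + 14/25 = 31114/25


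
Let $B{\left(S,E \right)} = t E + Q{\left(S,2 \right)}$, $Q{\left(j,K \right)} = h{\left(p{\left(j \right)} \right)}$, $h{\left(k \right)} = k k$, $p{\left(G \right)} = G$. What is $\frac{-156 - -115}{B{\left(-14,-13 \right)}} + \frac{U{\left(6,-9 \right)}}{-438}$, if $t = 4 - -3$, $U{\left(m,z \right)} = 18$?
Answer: $- \frac{3308}{7665} \approx -0.43157$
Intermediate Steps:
$h{\left(k \right)} = k^{2}$
$Q{\left(j,K \right)} = j^{2}$
$t = 7$ ($t = 4 + 3 = 7$)
$B{\left(S,E \right)} = S^{2} + 7 E$ ($B{\left(S,E \right)} = 7 E + S^{2} = S^{2} + 7 E$)
$\frac{-156 - -115}{B{\left(-14,-13 \right)}} + \frac{U{\left(6,-9 \right)}}{-438} = \frac{-156 - -115}{\left(-14\right)^{2} + 7 \left(-13\right)} + \frac{18}{-438} = \frac{-156 + 115}{196 - 91} + 18 \left(- \frac{1}{438}\right) = - \frac{41}{105} - \frac{3}{73} = - \frac{3308}{7665}$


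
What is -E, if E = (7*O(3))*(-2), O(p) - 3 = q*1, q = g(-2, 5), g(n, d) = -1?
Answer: 28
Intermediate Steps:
q = -1
O(p) = 2 (O(p) = 3 - 1*1 = 3 - 1 = 2)
E = -28 (E = (7*2)*(-2) = 14*(-2) = -28)
-E = -1*(-28) = 28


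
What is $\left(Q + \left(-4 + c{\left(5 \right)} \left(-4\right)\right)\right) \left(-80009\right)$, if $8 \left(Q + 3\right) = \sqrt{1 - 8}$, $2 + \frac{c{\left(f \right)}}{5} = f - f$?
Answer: $-2640297 - \frac{80009 i \sqrt{7}}{8} \approx -2.6403 \cdot 10^{6} - 26461.0 i$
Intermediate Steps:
$c{\left(f \right)} = -10$ ($c{\left(f \right)} = -10 + 5 \left(f - f\right) = -10 + 5 \cdot 0 = -10 + 0 = -10$)
$Q = -3 + \frac{i \sqrt{7}}{8}$ ($Q = -3 + \frac{\sqrt{1 - 8}}{8} = -3 + \frac{\sqrt{-7}}{8} = -3 + \frac{i \sqrt{7}}{8} \approx -3.0 + 0.33072 i$)
$\left(Q + \left(-4 + c{\left(5 \right)} \left(-4\right)\right)\right) \left(-80009\right) = \left(\left(-3 + \frac{i \sqrt{7}}{8}\right) - -36\right) \left(-80009\right) = \left(\left(-3 + \frac{i \sqrt{7}}{8}\right) + \left(-4 + 40\right)\right) \left(-80009\right) = \left(\left(-3 + \frac{i \sqrt{7}}{8}\right) + 36\right) \left(-80009\right) = \left(33 + \frac{i \sqrt{7}}{8}\right) \left(-80009\right) = -2640297 - \frac{80009 i \sqrt{7}}{8}$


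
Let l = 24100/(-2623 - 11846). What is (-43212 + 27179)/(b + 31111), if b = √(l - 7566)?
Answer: -7217175730947/14004572427103 + 16033*I*√1584305639826/14004572427103 ≈ -0.51534 + 0.001441*I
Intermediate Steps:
l = -24100/14469 (l = 24100/(-14469) = 24100*(-1/14469) = -24100/14469 ≈ -1.6656)
b = I*√1584305639826/14469 (b = √(-24100/14469 - 7566) = √(-109496554/14469) = I*√1584305639826/14469 ≈ 86.992*I)
(-43212 + 27179)/(b + 31111) = (-43212 + 27179)/(I*√1584305639826/14469 + 31111) = -16033/(31111 + I*√1584305639826/14469)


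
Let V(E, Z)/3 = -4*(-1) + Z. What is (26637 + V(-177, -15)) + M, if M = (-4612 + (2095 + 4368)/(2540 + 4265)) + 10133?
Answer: 218617088/6805 ≈ 32126.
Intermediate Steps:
V(E, Z) = 12 + 3*Z (V(E, Z) = 3*(-4*(-1) + Z) = 3*(4 + Z) = 12 + 3*Z)
M = 37576868/6805 (M = (-4612 + 6463/6805) + 10133 = -31378197/6805 + 10133 = 37576868/6805 ≈ 5522.0)
(26637 + V(-177, -15)) + M = (26637 + (12 + 3*(-15))) + 37576868/6805 = (26637 + (12 - 45)) + 37576868/6805 = (26637 - 33) + 37576868/6805 = 26604 + 37576868/6805 = 218617088/6805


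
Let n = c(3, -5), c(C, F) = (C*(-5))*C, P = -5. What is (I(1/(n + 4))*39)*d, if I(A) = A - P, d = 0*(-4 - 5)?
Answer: 0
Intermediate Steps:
c(C, F) = -5*C² (c(C, F) = (-5*C)*C = -5*C²)
n = -45 (n = -5*3² = -5*9 = -45)
d = 0 (d = 0*(-9) = 0)
I(A) = 5 + A (I(A) = A - 1*(-5) = A + 5 = 5 + A)
(I(1/(n + 4))*39)*d = ((5 + 1/(-45 + 4))*39)*0 = ((5 + 1/(-41))*39)*0 = ((5 + 1*(-1/41))*39)*0 = ((5 - 1/41)*39)*0 = ((204/41)*39)*0 = (7956/41)*0 = 0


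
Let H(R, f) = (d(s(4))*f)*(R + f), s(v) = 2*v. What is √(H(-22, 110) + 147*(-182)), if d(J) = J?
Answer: √50686 ≈ 225.14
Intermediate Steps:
H(R, f) = 8*f*(R + f) (H(R, f) = ((2*4)*f)*(R + f) = (8*f)*(R + f) = 8*f*(R + f))
√(H(-22, 110) + 147*(-182)) = √(8*110*(-22 + 110) + 147*(-182)) = √(8*110*88 - 26754) = √(77440 - 26754) = √50686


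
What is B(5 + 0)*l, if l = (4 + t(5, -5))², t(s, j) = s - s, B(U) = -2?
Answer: -32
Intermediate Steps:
t(s, j) = 0
l = 16 (l = (4 + 0)² = 4² = 16)
B(5 + 0)*l = -2*16 = -32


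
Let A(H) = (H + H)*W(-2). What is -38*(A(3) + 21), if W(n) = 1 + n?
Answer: -570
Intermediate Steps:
A(H) = -2*H (A(H) = (H + H)*(1 - 2) = (2*H)*(-1) = -2*H)
-38*(A(3) + 21) = -38*(-2*3 + 21) = -38*(-6 + 21) = -38*15 = -570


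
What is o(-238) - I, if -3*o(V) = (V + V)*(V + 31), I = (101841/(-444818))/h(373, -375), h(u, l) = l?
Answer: -1826200332947/55602250 ≈ -32844.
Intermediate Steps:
I = 33947/55602250 (I = (101841/(-444818))/(-375) = (101841*(-1/444818))*(-1/375) = -101841/444818*(-1/375) = 33947/55602250 ≈ 0.00061053)
o(V) = -2*V*(31 + V)/3 (o(V) = -(V + V)*(V + 31)/3 = -2*V*(31 + V)/3)
o(-238) - I = -⅔*(-238)*(31 - 238) - 1*33947/55602250 = -⅔*(-238)*(-207) - 33947/55602250 = -32844 - 33947/55602250 = -1826200332947/55602250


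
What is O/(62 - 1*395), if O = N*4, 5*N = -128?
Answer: 512/1665 ≈ 0.30751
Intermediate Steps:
N = -128/5 (N = (⅕)*(-128) = -128/5 ≈ -25.600)
O = -512/5 (O = -128/5*4 = -512/5 ≈ -102.40)
O/(62 - 1*395) = -512/(5*(62 - 1*395)) = -512/(5*(62 - 395)) = -512/5/(-333) = -512/5*(-1/333) = 512/1665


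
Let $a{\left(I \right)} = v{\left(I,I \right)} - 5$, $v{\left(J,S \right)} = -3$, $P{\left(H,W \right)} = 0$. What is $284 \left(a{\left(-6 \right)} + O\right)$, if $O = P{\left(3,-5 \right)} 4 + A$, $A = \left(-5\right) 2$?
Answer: $-5112$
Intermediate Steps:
$A = -10$
$a{\left(I \right)} = -8$ ($a{\left(I \right)} = -3 - 5 = -8$)
$O = -10$ ($O = 0 \cdot 4 - 10 = 0 - 10 = -10$)
$284 \left(a{\left(-6 \right)} + O\right) = 284 \left(-8 - 10\right) = 284 \left(-18\right) = -5112$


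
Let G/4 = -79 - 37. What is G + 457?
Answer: -7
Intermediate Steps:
G = -464 (G = 4*(-79 - 37) = 4*(-116) = -464)
G + 457 = -464 + 457 = -7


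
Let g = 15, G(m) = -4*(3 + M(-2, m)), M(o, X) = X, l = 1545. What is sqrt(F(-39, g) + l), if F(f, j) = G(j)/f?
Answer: sqrt(261417)/13 ≈ 39.330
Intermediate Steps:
G(m) = -12 - 4*m (G(m) = -4*(3 + m) = -12 - 4*m)
F(f, j) = (-12 - 4*j)/f
sqrt(F(-39, g) + l) = sqrt(4*(-3 - 1*15)/(-39) + 1545) = sqrt(4*(-1/39)*(-3 - 15) + 1545) = sqrt(4*(-1/39)*(-18) + 1545) = sqrt(24/13 + 1545) = sqrt(20109/13) = sqrt(261417)/13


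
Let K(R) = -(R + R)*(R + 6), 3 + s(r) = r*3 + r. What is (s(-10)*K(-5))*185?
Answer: -79550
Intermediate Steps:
s(r) = -3 + 4*r (s(r) = -3 + (r*3 + r) = -3 + (3*r + r) = -3 + 4*r)
K(R) = -2*R*(6 + R)
(s(-10)*K(-5))*185 = ((-3 + 4*(-10))*(-2*(-5)*(6 - 5)))*185 = ((-3 - 40)*(-2*(-5)*1))*185 = -43*10*185 = -430*185 = -79550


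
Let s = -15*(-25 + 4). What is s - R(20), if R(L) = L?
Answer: 295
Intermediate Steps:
s = 315 (s = -15*(-21) = 315)
s - R(20) = 315 - 1*20 = 315 - 20 = 295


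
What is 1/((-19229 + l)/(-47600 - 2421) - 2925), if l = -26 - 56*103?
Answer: -50021/146286402 ≈ -0.00034194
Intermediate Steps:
l = -5794 (l = -26 - 5768 = -5794)
1/((-19229 + l)/(-47600 - 2421) - 2925) = 1/((-19229 - 5794)/(-47600 - 2421) - 2925) = 1/(-25023/(-50021) - 2925) = 1/(-25023*(-1/50021) - 2925) = 1/(25023/50021 - 2925) = 1/(-146286402/50021) = -50021/146286402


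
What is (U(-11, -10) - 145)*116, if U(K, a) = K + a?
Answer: -19256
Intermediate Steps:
(U(-11, -10) - 145)*116 = ((-11 - 10) - 145)*116 = (-21 - 145)*116 = -166*116 = -19256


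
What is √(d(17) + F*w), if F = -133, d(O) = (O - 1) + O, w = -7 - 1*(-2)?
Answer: √698 ≈ 26.420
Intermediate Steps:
w = -5 (w = -7 + 2 = -5)
d(O) = -1 + 2*O (d(O) = (-1 + O) + O = -1 + 2*O)
√(d(17) + F*w) = √((-1 + 2*17) - 133*(-5)) = √((-1 + 34) + 665) = √(33 + 665) = √698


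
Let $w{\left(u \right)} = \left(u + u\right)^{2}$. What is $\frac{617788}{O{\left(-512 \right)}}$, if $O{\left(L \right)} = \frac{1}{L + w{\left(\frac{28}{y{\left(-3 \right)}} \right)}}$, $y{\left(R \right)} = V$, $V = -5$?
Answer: $- \frac{5970303232}{25} \approx -2.3881 \cdot 10^{8}$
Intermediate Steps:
$y{\left(R \right)} = -5$
$w{\left(u \right)} = 4 u^{2}$ ($w{\left(u \right)} = \left(2 u\right)^{2} = 4 u^{2}$)
$O{\left(L \right)} = \frac{1}{\frac{3136}{25} + L}$ ($O{\left(L \right)} = \frac{1}{L + 4 \left(\frac{28}{-5}\right)^{2}} = \frac{1}{L + 4 \left(28 \left(- \frac{1}{5}\right)\right)^{2}} = \frac{1}{L + 4 \left(- \frac{28}{5}\right)^{2}} = \frac{1}{L + 4 \cdot \frac{784}{25}} = \frac{1}{L + \frac{3136}{25}} = \frac{1}{\frac{3136}{25} + L}$)
$\frac{617788}{O{\left(-512 \right)}} = \frac{617788}{25 \frac{1}{3136 + 25 \left(-512\right)}} = \frac{617788}{25 \frac{1}{3136 - 12800}} = \frac{617788}{25 \frac{1}{-9664}} = \frac{617788}{25 \left(- \frac{1}{9664}\right)} = \frac{617788}{- \frac{25}{9664}} = 617788 \left(- \frac{9664}{25}\right) = - \frac{5970303232}{25}$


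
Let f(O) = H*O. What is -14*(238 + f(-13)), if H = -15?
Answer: -6062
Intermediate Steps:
f(O) = -15*O
-14*(238 + f(-13)) = -14*(238 - 15*(-13)) = -14*(238 + 195) = -14*433 = -6062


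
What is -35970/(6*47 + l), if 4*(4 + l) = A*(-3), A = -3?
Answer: -143880/1121 ≈ -128.35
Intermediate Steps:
l = -7/4 (l = -4 + (-3*(-3))/4 = -4 + (1/4)*9 = -4 + 9/4 = -7/4 ≈ -1.7500)
-35970/(6*47 + l) = -35970/(6*47 - 7/4) = -35970/(282 - 7/4) = -35970/1121/4 = -35970*4/1121 = -143880/1121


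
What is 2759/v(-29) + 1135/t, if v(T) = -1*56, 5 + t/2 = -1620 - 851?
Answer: -857883/17332 ≈ -49.497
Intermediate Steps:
t = -4952 (t = -10 + 2*(-1620 - 851) = -10 + 2*(-2471) = -10 - 4942 = -4952)
v(T) = -56
2759/v(-29) + 1135/t = 2759/(-56) + 1135/(-4952) = 2759*(-1/56) + 1135*(-1/4952) = -2759/56 - 1135/4952 = -857883/17332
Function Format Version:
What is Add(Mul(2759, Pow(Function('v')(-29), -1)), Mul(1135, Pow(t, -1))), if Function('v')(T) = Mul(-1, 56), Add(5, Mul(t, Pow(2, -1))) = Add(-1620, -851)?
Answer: Rational(-857883, 17332) ≈ -49.497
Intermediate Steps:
t = -4952 (t = Add(-10, Mul(2, Add(-1620, -851))) = Add(-10, Mul(2, -2471)) = Add(-10, -4942) = -4952)
Function('v')(T) = -56
Add(Mul(2759, Pow(Function('v')(-29), -1)), Mul(1135, Pow(t, -1))) = Add(Mul(2759, Pow(-56, -1)), Mul(1135, Pow(-4952, -1))) = Add(Mul(2759, Rational(-1, 56)), Mul(1135, Rational(-1, 4952))) = Add(Rational(-2759, 56), Rational(-1135, 4952)) = Rational(-857883, 17332)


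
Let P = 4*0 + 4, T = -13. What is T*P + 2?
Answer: -50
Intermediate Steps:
P = 4 (P = 0 + 4 = 4)
T*P + 2 = -13*4 + 2 = -52 + 2 = -50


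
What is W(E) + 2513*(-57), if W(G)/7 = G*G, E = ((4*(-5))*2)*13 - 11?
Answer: 1830486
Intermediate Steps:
E = -531 (E = -20*2*13 - 11 = -40*13 - 11 = -520 - 11 = -531)
W(G) = 7*G² (W(G) = 7*(G*G) = 7*G²)
W(E) + 2513*(-57) = 7*(-531)² + 2513*(-57) = 7*281961 - 143241 = 1973727 - 143241 = 1830486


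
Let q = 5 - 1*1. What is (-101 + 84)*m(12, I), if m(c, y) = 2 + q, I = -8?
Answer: -102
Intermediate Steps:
q = 4 (q = 5 - 1 = 4)
m(c, y) = 6 (m(c, y) = 2 + 4 = 6)
(-101 + 84)*m(12, I) = (-101 + 84)*6 = -17*6 = -102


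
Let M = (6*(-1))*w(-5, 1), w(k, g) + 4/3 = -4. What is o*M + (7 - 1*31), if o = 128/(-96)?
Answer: -200/3 ≈ -66.667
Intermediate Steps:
o = -4/3 (o = 128*(-1/96) = -4/3 ≈ -1.3333)
w(k, g) = -16/3 (w(k, g) = -4/3 - 4 = -16/3)
M = 32 (M = (6*(-1))*(-16/3) = -6*(-16/3) = 32)
o*M + (7 - 1*31) = -4/3*32 + (7 - 1*31) = -128/3 + (7 - 31) = -128/3 - 24 = -200/3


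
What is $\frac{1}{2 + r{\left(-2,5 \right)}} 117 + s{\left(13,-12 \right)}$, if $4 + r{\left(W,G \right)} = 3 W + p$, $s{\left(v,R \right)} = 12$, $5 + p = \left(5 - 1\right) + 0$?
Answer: $-1$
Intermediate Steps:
$p = -1$ ($p = -5 + \left(\left(5 - 1\right) + 0\right) = -5 + \left(4 + 0\right) = -5 + 4 = -1$)
$r{\left(W,G \right)} = -5 + 3 W$ ($r{\left(W,G \right)} = -4 + \left(3 W - 1\right) = -4 + \left(-1 + 3 W\right) = -5 + 3 W$)
$\frac{1}{2 + r{\left(-2,5 \right)}} 117 + s{\left(13,-12 \right)} = \frac{1}{2 + \left(-5 + 3 \left(-2\right)\right)} 117 + 12 = \frac{1}{2 - 11} \cdot 117 + 12 = \frac{1}{-9} \cdot 117 + 12 = \left(- \frac{1}{9}\right) 117 + 12 = -13 + 12 = -1$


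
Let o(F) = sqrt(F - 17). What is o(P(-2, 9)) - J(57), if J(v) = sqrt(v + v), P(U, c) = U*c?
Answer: -sqrt(114) + I*sqrt(35) ≈ -10.677 + 5.9161*I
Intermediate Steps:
o(F) = sqrt(-17 + F)
J(v) = sqrt(2)*sqrt(v) (J(v) = sqrt(2*v) = sqrt(2)*sqrt(v))
o(P(-2, 9)) - J(57) = sqrt(-17 - 2*9) - sqrt(2)*sqrt(57) = sqrt(-17 - 18) - sqrt(114) = sqrt(-35) - sqrt(114) = I*sqrt(35) - sqrt(114) = -sqrt(114) + I*sqrt(35)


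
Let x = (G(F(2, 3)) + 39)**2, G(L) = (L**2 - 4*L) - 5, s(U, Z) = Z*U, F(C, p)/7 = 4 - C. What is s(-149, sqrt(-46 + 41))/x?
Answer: -149*I*sqrt(5)/30276 ≈ -0.011005*I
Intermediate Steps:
F(C, p) = 28 - 7*C (F(C, p) = 7*(4 - C) = 28 - 7*C)
s(U, Z) = U*Z
G(L) = -5 + L**2 - 4*L
x = 30276 (x = ((-5 + (28 - 7*2)**2 - 4*(28 - 7*2)) + 39)**2 = ((-5 + (28 - 14)**2 - 4*(28 - 14)) + 39)**2 = ((-5 + 14**2 - 4*14) + 39)**2 = ((-5 + 196 - 56) + 39)**2 = (135 + 39)**2 = 174**2 = 30276)
s(-149, sqrt(-46 + 41))/x = -149*sqrt(-46 + 41)/30276 = -149*I*sqrt(5)*(1/30276) = -149*I*sqrt(5)/30276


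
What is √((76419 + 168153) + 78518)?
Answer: √323090 ≈ 568.41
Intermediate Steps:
√((76419 + 168153) + 78518) = √(244572 + 78518) = √323090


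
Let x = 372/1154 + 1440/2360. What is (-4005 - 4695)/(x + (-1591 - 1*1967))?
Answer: 24681175/10091104 ≈ 2.4458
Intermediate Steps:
x = 31746/34043 (x = 372*(1/1154) + 1440*(1/2360) = 186/577 + 36/59 = 31746/34043 ≈ 0.93253)
(-4005 - 4695)/(x + (-1591 - 1*1967)) = (-4005 - 4695)/(31746/34043 + (-1591 - 1*1967)) = -8700/(31746/34043 + (-1591 - 1967)) = -8700/(31746/34043 - 3558) = -8700/(-121093248/34043) = -8700*(-34043/121093248) = 24681175/10091104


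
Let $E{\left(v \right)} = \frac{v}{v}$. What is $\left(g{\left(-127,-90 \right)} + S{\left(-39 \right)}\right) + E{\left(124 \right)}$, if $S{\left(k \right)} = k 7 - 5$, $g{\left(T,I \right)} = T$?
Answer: $-404$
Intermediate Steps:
$E{\left(v \right)} = 1$
$S{\left(k \right)} = -5 + 7 k$ ($S{\left(k \right)} = 7 k - 5 = -5 + 7 k$)
$\left(g{\left(-127,-90 \right)} + S{\left(-39 \right)}\right) + E{\left(124 \right)} = \left(-127 + \left(-5 + 7 \left(-39\right)\right)\right) + 1 = \left(-127 - 278\right) + 1 = -405 + 1 = -404$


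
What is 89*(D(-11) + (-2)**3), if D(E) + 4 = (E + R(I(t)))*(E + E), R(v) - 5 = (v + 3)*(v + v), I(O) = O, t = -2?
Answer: 18512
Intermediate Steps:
R(v) = 5 + 2*v*(3 + v) (R(v) = 5 + (v + 3)*(v + v) = 5 + (3 + v)*(2*v) = 5 + 2*v*(3 + v))
D(E) = -4 + 2*E*(1 + E) (D(E) = -4 + (E + (5 + 2*(-2)**2 + 6*(-2)))*(E + E) = -4 + (E + (5 + 2*4 - 12))*(2*E) = -4 + (E + (5 + 8 - 12))*(2*E) = -4 + (E + 1)*(2*E) = -4 + (1 + E)*(2*E) = -4 + 2*E*(1 + E))
89*(D(-11) + (-2)**3) = 89*((-4 + 2*(-11) + 2*(-11)**2) + (-2)**3) = 89*((-4 - 22 + 2*121) - 8) = 89*((-4 - 22 + 242) - 8) = 89*(216 - 8) = 89*208 = 18512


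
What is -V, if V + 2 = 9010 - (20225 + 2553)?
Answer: 13770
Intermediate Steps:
V = -13770 (V = -2 + (9010 - (20225 + 2553)) = -2 + (9010 - 1*22778) = -2 + (9010 - 22778) = -2 - 13768 = -13770)
-V = -1*(-13770) = 13770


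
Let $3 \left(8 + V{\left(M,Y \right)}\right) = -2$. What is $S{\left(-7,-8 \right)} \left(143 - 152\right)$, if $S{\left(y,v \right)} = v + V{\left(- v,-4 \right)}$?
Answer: $150$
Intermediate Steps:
$V{\left(M,Y \right)} = - \frac{26}{3}$ ($V{\left(M,Y \right)} = -8 + \frac{1}{3} \left(-2\right) = -8 - \frac{2}{3} = - \frac{26}{3}$)
$S{\left(y,v \right)} = - \frac{26}{3} + v$ ($S{\left(y,v \right)} = v - \frac{26}{3} = - \frac{26}{3} + v$)
$S{\left(-7,-8 \right)} \left(143 - 152\right) = \left(- \frac{26}{3} - 8\right) \left(143 - 152\right) = \left(- \frac{50}{3}\right) \left(-9\right) = 150$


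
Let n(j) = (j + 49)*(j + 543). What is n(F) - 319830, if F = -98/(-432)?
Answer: -13674344159/46656 ≈ -2.9309e+5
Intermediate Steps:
F = 49/216 (F = -98*(-1/432) = 49/216 ≈ 0.22685)
n(j) = (49 + j)*(543 + j)
n(F) - 319830 = (26607 + (49/216)**2 + 592*(49/216)) - 319830 = (26607 + 2401/46656 + 3626/27) - 319830 = 1247644321/46656 - 319830 = -13674344159/46656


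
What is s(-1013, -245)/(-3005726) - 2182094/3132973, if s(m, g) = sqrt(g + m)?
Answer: -2182094/3132973 - I*sqrt(1258)/3005726 ≈ -0.69649 - 1.18e-5*I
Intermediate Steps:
s(-1013, -245)/(-3005726) - 2182094/3132973 = sqrt(-245 - 1013)/(-3005726) - 2182094/3132973 = sqrt(-1258)*(-1/3005726) - 2182094*1/3132973 = (I*sqrt(1258))*(-1/3005726) - 2182094/3132973 = -I*sqrt(1258)/3005726 - 2182094/3132973 = -2182094/3132973 - I*sqrt(1258)/3005726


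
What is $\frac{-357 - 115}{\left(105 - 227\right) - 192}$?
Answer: $\frac{236}{157} \approx 1.5032$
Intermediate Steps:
$\frac{-357 - 115}{\left(105 - 227\right) - 192} = - \frac{472}{\left(105 - 227\right) - 192} = - \frac{472}{-122 - 192} = - \frac{472}{-314} = \left(-472\right) \left(- \frac{1}{314}\right) = \frac{236}{157}$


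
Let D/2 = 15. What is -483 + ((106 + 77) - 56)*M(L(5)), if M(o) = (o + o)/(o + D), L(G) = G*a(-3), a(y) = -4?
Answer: -991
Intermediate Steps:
D = 30 (D = 2*15 = 30)
L(G) = -4*G (L(G) = G*(-4) = -4*G)
M(o) = 2*o/(30 + o) (M(o) = (o + o)/(o + 30) = (2*o)/(30 + o) = 2*o/(30 + o))
-483 + ((106 + 77) - 56)*M(L(5)) = -483 + ((106 + 77) - 56)*(2*(-4*5)/(30 - 4*5)) = -483 + (183 - 56)*(2*(-20)/(30 - 20)) = -483 + 127*(2*(-20)/10) = -483 + 127*(2*(-20)*(⅒)) = -483 + 127*(-4) = -483 - 508 = -991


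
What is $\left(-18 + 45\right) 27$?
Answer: $729$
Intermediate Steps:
$\left(-18 + 45\right) 27 = 27 \cdot 27 = 729$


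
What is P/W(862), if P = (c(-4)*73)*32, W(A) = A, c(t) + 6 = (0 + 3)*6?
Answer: 14016/431 ≈ 32.520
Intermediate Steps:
c(t) = 12 (c(t) = -6 + (0 + 3)*6 = -6 + 3*6 = -6 + 18 = 12)
P = 28032 (P = (12*73)*32 = 876*32 = 28032)
P/W(862) = 28032/862 = 28032*(1/862) = 14016/431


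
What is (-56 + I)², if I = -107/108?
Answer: 37884025/11664 ≈ 3247.9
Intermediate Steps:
I = -107/108 (I = -107*1/108 = -107/108 ≈ -0.99074)
(-56 + I)² = (-56 - 107/108)² = (-6155/108)² = 37884025/11664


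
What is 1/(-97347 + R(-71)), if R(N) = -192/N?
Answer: -71/6911445 ≈ -1.0273e-5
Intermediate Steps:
1/(-97347 + R(-71)) = 1/(-97347 - 192/(-71)) = 1/(-97347 - 192*(-1/71)) = 1/(-97347 + 192/71) = 1/(-6911445/71) = -71/6911445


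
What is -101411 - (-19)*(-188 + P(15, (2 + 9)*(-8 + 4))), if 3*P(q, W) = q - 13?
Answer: -314911/3 ≈ -1.0497e+5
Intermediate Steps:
P(q, W) = -13/3 + q/3 (P(q, W) = (q - 13)/3 = (-13 + q)/3 = -13/3 + q/3)
-101411 - (-19)*(-188 + P(15, (2 + 9)*(-8 + 4))) = -101411 - (-19)*(-188 + (-13/3 + (1/3)*15)) = -101411 - (-19)*(-188 + (-13/3 + 5)) = -101411 - (-19)*(-188 + 2/3) = -101411 - (-19)*(-562)/3 = -101411 - 1*10678/3 = -101411 - 10678/3 = -314911/3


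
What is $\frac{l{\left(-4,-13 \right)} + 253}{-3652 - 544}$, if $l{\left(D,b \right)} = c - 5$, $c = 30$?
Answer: $- \frac{139}{2098} \approx -0.066254$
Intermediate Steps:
$l{\left(D,b \right)} = 25$ ($l{\left(D,b \right)} = 30 - 5 = 25$)
$\frac{l{\left(-4,-13 \right)} + 253}{-3652 - 544} = \frac{25 + 253}{-3652 - 544} = \frac{278}{-4196} = 278 \left(- \frac{1}{4196}\right) = - \frac{139}{2098}$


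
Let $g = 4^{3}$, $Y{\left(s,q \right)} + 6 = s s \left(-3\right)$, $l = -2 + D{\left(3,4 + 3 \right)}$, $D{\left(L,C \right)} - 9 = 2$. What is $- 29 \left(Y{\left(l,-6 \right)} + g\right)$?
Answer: $5365$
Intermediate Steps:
$D{\left(L,C \right)} = 11$ ($D{\left(L,C \right)} = 9 + 2 = 11$)
$l = 9$ ($l = -2 + 11 = 9$)
$Y{\left(s,q \right)} = -6 - 3 s^{2}$ ($Y{\left(s,q \right)} = -6 + s s \left(-3\right) = -6 + s^{2} \left(-3\right) = -6 - 3 s^{2}$)
$g = 64$
$- 29 \left(Y{\left(l,-6 \right)} + g\right) = - 29 \left(\left(-6 - 3 \cdot 9^{2}\right) + 64\right) = - 29 \left(\left(-6 - 243\right) + 64\right) = - 29 \left(-249 + 64\right) = \left(-29\right) \left(-185\right) = 5365$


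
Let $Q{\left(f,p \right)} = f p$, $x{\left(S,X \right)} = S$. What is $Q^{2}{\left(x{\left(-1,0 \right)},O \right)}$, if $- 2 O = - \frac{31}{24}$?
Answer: $\frac{961}{2304} \approx 0.4171$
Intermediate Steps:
$O = \frac{31}{48}$ ($O = - \frac{\left(-31\right) \frac{1}{24}}{2} = \left(- \frac{1}{2}\right) \left(- \frac{31}{24}\right) = \frac{31}{48} \approx 0.64583$)
$Q^{2}{\left(x{\left(-1,0 \right)},O \right)} = \left(\left(-1\right) \frac{31}{48}\right)^{2} = \left(- \frac{31}{48}\right)^{2} = \frac{961}{2304}$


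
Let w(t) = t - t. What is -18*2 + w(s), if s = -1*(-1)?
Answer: -36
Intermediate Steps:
s = 1
w(t) = 0
-18*2 + w(s) = -18*2 + 0 = -36 + 0 = -36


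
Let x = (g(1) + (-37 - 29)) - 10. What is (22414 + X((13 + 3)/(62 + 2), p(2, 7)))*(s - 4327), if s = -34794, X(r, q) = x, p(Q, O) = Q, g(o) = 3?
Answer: -874002261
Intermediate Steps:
x = -73 (x = (3 + (-37 - 29)) - 10 = (3 - 66) - 10 = -63 - 10 = -73)
X(r, q) = -73
(22414 + X((13 + 3)/(62 + 2), p(2, 7)))*(s - 4327) = (22414 - 73)*(-34794 - 4327) = 22341*(-39121) = -874002261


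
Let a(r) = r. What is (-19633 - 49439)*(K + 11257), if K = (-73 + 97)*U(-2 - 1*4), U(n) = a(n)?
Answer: -767597136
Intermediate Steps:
U(n) = n
K = -144 (K = (-73 + 97)*(-2 - 1*4) = 24*(-2 - 4) = 24*(-6) = -144)
(-19633 - 49439)*(K + 11257) = (-19633 - 49439)*(-144 + 11257) = -69072*11113 = -767597136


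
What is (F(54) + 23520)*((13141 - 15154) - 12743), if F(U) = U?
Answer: -347857944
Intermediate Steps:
(F(54) + 23520)*((13141 - 15154) - 12743) = (54 + 23520)*((13141 - 15154) - 12743) = 23574*(-2013 - 12743) = 23574*(-14756) = -347857944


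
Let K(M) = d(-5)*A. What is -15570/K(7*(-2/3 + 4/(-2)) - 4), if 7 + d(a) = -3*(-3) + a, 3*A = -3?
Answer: -5190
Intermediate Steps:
A = -1 (A = (⅓)*(-3) = -1)
d(a) = 2 + a (d(a) = -7 + (-3*(-3) + a) = -7 + (9 + a) = 2 + a)
K(M) = 3 (K(M) = (2 - 5)*(-1) = -3*(-1) = 3)
-15570/K(7*(-2/3 + 4/(-2)) - 4) = -15570/3 = -15570*⅓ = -5190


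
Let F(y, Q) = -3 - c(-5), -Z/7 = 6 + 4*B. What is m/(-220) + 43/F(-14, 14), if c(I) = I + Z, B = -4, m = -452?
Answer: 5319/3740 ≈ 1.4222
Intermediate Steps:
Z = 70 (Z = -7*(6 + 4*(-4)) = -7*(6 - 16) = -7*(-10) = 70)
c(I) = 70 + I (c(I) = I + 70 = 70 + I)
F(y, Q) = -68 (F(y, Q) = -3 - (70 - 5) = -3 - 1*65 = -3 - 65 = -68)
m/(-220) + 43/F(-14, 14) = -452/(-220) + 43/(-68) = -452*(-1/220) + 43*(-1/68) = 113/55 - 43/68 = 5319/3740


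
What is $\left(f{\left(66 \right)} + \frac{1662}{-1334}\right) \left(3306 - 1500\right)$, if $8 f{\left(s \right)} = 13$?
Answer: $\frac{1826769}{2668} \approx 684.7$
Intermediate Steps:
$f{\left(s \right)} = \frac{13}{8}$ ($f{\left(s \right)} = \frac{1}{8} \cdot 13 = \frac{13}{8}$)
$\left(f{\left(66 \right)} + \frac{1662}{-1334}\right) \left(3306 - 1500\right) = \left(\frac{13}{8} + \frac{1662}{-1334}\right) \left(3306 - 1500\right) = \left(\frac{13}{8} + 1662 \left(- \frac{1}{1334}\right)\right) 1806 = \left(\frac{13}{8} - \frac{831}{667}\right) 1806 = \frac{2023}{5336} \cdot 1806 = \frac{1826769}{2668}$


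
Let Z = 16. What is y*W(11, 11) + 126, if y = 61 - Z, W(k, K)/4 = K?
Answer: 2106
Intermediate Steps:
W(k, K) = 4*K
y = 45 (y = 61 - 1*16 = 61 - 16 = 45)
y*W(11, 11) + 126 = 45*(4*11) + 126 = 45*44 + 126 = 1980 + 126 = 2106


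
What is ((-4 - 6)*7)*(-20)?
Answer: 1400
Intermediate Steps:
((-4 - 6)*7)*(-20) = -10*7*(-20) = -70*(-20) = 1400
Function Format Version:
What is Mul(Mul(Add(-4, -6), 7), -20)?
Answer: 1400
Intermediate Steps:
Mul(Mul(Add(-4, -6), 7), -20) = Mul(Mul(-10, 7), -20) = Mul(-70, -20) = 1400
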